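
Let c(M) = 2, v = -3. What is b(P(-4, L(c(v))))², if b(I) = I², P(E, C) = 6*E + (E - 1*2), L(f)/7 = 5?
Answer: 810000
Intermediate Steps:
L(f) = 35 (L(f) = 7*5 = 35)
P(E, C) = -2 + 7*E (P(E, C) = 6*E + (E - 2) = 6*E + (-2 + E) = -2 + 7*E)
b(P(-4, L(c(v))))² = ((-2 + 7*(-4))²)² = ((-2 - 28)²)² = ((-30)²)² = 900² = 810000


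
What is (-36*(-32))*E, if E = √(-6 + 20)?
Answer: 1152*√14 ≈ 4310.4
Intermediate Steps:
E = √14 ≈ 3.7417
(-36*(-32))*E = (-36*(-32))*√14 = 1152*√14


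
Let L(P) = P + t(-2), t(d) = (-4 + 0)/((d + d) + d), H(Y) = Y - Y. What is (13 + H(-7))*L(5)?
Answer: 221/3 ≈ 73.667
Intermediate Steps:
H(Y) = 0
t(d) = -4/(3*d) (t(d) = -4/(2*d + d) = -4*1/(3*d) = -4/(3*d))
L(P) = ⅔ + P (L(P) = P - 4/3/(-2) = P - 4/3*(-½) = P + ⅔ = ⅔ + P)
(13 + H(-7))*L(5) = (13 + 0)*(⅔ + 5) = 13*(17/3) = 221/3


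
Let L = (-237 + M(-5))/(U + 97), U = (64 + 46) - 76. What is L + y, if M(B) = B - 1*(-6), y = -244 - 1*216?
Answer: -60496/131 ≈ -461.80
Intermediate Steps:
y = -460 (y = -244 - 216 = -460)
M(B) = 6 + B (M(B) = B + 6 = 6 + B)
U = 34 (U = 110 - 76 = 34)
L = -236/131 (L = (-237 + (6 - 5))/(34 + 97) = (-237 + 1)/131 = -236*1/131 = -236/131 ≈ -1.8015)
L + y = -236/131 - 460 = -60496/131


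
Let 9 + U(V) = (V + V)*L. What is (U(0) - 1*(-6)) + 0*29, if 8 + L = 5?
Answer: -3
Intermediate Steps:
L = -3 (L = -8 + 5 = -3)
U(V) = -9 - 6*V (U(V) = -9 + (V + V)*(-3) = -9 + (2*V)*(-3) = -9 - 6*V)
(U(0) - 1*(-6)) + 0*29 = ((-9 - 6*0) - 1*(-6)) + 0*29 = ((-9 + 0) + 6) + 0 = (-9 + 6) + 0 = -3 + 0 = -3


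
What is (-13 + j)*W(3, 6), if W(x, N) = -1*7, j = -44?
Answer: 399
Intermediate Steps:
W(x, N) = -7
(-13 + j)*W(3, 6) = (-13 - 44)*(-7) = -57*(-7) = 399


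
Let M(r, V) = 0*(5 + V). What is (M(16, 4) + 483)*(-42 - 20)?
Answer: -29946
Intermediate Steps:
M(r, V) = 0
(M(16, 4) + 483)*(-42 - 20) = (0 + 483)*(-42 - 20) = 483*(-62) = -29946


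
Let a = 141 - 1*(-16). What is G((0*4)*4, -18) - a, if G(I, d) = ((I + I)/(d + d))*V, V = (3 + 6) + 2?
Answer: -157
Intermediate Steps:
V = 11 (V = 9 + 2 = 11)
a = 157 (a = 141 + 16 = 157)
G(I, d) = 11*I/d (G(I, d) = ((I + I)/(d + d))*11 = ((2*I)/((2*d)))*11 = ((2*I)*(1/(2*d)))*11 = (I/d)*11 = 11*I/d)
G((0*4)*4, -18) - a = 11*((0*4)*4)/(-18) - 1*157 = 11*(0*4)*(-1/18) - 157 = 11*0*(-1/18) - 157 = 0 - 157 = -157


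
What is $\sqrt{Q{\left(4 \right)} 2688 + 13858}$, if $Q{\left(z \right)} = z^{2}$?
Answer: $\sqrt{56866} \approx 238.47$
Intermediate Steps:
$\sqrt{Q{\left(4 \right)} 2688 + 13858} = \sqrt{4^{2} \cdot 2688 + 13858} = \sqrt{16 \cdot 2688 + 13858} = \sqrt{43008 + 13858} = \sqrt{56866}$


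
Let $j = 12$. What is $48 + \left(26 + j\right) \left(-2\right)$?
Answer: $-28$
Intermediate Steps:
$48 + \left(26 + j\right) \left(-2\right) = 48 + \left(26 + 12\right) \left(-2\right) = 48 + 38 \left(-2\right) = 48 - 76 = -28$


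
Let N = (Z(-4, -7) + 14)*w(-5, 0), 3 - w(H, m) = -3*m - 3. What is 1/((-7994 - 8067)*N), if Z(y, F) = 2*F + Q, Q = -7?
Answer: 1/674562 ≈ 1.4824e-6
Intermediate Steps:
w(H, m) = 6 + 3*m (w(H, m) = 3 - (-3*m - 3) = 3 - (-3 - 3*m) = 3 + (3 + 3*m) = 6 + 3*m)
Z(y, F) = -7 + 2*F (Z(y, F) = 2*F - 7 = -7 + 2*F)
N = -42 (N = ((-7 + 2*(-7)) + 14)*(6 + 3*0) = ((-7 - 14) + 14)*(6 + 0) = (-21 + 14)*6 = -7*6 = -42)
1/((-7994 - 8067)*N) = 1/(-7994 - 8067*(-42)) = -1/42/(-16061) = -1/16061*(-1/42) = 1/674562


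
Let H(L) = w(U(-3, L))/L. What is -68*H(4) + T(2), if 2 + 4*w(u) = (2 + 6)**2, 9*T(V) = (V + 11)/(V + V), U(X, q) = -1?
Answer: -9473/36 ≈ -263.14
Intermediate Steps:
T(V) = (11 + V)/(18*V) (T(V) = ((V + 11)/(V + V))/9 = ((11 + V)/((2*V)))/9 = ((11 + V)*(1/(2*V)))/9 = ((11 + V)/(2*V))/9 = (11 + V)/(18*V))
w(u) = 31/2 (w(u) = -1/2 + (2 + 6)**2/4 = -1/2 + (1/4)*8**2 = -1/2 + (1/4)*64 = -1/2 + 16 = 31/2)
H(L) = 31/(2*L)
-68*H(4) + T(2) = -1054/4 + (1/18)*(11 + 2)/2 = -1054/4 + (1/18)*(1/2)*13 = -68*31/8 + 13/36 = -527/2 + 13/36 = -9473/36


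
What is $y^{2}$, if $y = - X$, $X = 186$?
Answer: $34596$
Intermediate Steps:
$y = -186$ ($y = \left(-1\right) 186 = -186$)
$y^{2} = \left(-186\right)^{2} = 34596$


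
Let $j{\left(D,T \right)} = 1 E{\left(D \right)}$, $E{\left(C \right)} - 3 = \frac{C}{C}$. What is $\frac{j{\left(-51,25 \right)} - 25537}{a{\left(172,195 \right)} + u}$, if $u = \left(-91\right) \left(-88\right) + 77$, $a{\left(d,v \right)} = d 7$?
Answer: $- \frac{25533}{9289} \approx -2.7487$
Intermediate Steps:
$E{\left(C \right)} = 4$ ($E{\left(C \right)} = 3 + \frac{C}{C} = 3 + 1 = 4$)
$j{\left(D,T \right)} = 4$ ($j{\left(D,T \right)} = 1 \cdot 4 = 4$)
$a{\left(d,v \right)} = 7 d$
$u = 8085$ ($u = 8008 + 77 = 8085$)
$\frac{j{\left(-51,25 \right)} - 25537}{a{\left(172,195 \right)} + u} = \frac{4 - 25537}{7 \cdot 172 + 8085} = - \frac{25533}{1204 + 8085} = - \frac{25533}{9289}$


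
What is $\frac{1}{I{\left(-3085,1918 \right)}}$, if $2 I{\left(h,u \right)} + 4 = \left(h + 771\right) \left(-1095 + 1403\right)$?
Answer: $- \frac{1}{356358} \approx -2.8062 \cdot 10^{-6}$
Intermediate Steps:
$I{\left(h,u \right)} = 118732 + 154 h$ ($I{\left(h,u \right)} = -2 + \frac{\left(h + 771\right) \left(-1095 + 1403\right)}{2} = -2 + \frac{\left(771 + h\right) 308}{2} = -2 + \frac{237468 + 308 h}{2} = -2 + \left(118734 + 154 h\right) = 118732 + 154 h$)
$\frac{1}{I{\left(-3085,1918 \right)}} = \frac{1}{118732 + 154 \left(-3085\right)} = \frac{1}{118732 - 475090} = \frac{1}{-356358} = - \frac{1}{356358}$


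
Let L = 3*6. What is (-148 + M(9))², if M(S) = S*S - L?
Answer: 7225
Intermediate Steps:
L = 18
M(S) = -18 + S² (M(S) = S*S - 1*18 = S² - 18 = -18 + S²)
(-148 + M(9))² = (-148 + (-18 + 9²))² = (-148 + (-18 + 81))² = (-148 + 63)² = (-85)² = 7225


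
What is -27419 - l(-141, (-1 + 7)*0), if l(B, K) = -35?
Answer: -27384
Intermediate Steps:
-27419 - l(-141, (-1 + 7)*0) = -27419 - 1*(-35) = -27419 + 35 = -27384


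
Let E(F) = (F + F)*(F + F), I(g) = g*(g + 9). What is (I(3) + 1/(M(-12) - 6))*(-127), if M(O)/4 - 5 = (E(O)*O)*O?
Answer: -1516944007/331790 ≈ -4572.0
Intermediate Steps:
I(g) = g*(9 + g)
E(F) = 4*F² (E(F) = (2*F)*(2*F) = 4*F²)
M(O) = 20 + 16*O⁴ (M(O) = 20 + 4*(((4*O²)*O)*O) = 20 + 4*((4*O³)*O) = 20 + 4*(4*O⁴) = 20 + 16*O⁴)
(I(3) + 1/(M(-12) - 6))*(-127) = (3*(9 + 3) + 1/((20 + 16*(-12)⁴) - 6))*(-127) = (3*12 + 1/((20 + 16*20736) - 6))*(-127) = (36 + 1/((20 + 331776) - 6))*(-127) = (36 + 1/(331796 - 6))*(-127) = (36 + 1/331790)*(-127) = (11944441/331790)*(-127) = -1516944007/331790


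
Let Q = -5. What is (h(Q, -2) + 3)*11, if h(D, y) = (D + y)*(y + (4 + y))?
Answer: 33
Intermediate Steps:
h(D, y) = (4 + 2*y)*(D + y) (h(D, y) = (D + y)*(4 + 2*y) = (4 + 2*y)*(D + y))
(h(Q, -2) + 3)*11 = ((2*(-2)² + 4*(-5) + 4*(-2) + 2*(-5)*(-2)) + 3)*11 = ((2*4 - 20 - 8 + 20) + 3)*11 = ((8 - 20 - 8 + 20) + 3)*11 = (0 + 3)*11 = 3*11 = 33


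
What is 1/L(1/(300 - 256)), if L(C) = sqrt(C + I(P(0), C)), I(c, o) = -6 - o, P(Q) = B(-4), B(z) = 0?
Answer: -I*sqrt(6)/6 ≈ -0.40825*I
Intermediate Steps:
P(Q) = 0
L(C) = I*sqrt(6) (L(C) = sqrt(C + (-6 - C)) = sqrt(-6) = I*sqrt(6))
1/L(1/(300 - 256)) = 1/(I*sqrt(6)) = -I*sqrt(6)/6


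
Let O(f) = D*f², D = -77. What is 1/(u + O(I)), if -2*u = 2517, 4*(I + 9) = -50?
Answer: -4/147407 ≈ -2.7136e-5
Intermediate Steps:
I = -43/2 (I = -9 + (¼)*(-50) = -9 - 25/2 = -43/2 ≈ -21.500)
u = -2517/2 (u = -½*2517 = -2517/2 ≈ -1258.5)
O(f) = -77*f²
1/(u + O(I)) = 1/(-2517/2 - 77*(-43/2)²) = 1/(-2517/2 - 77*1849/4) = 1/(-2517/2 - 142373/4) = 1/(-147407/4) = -4/147407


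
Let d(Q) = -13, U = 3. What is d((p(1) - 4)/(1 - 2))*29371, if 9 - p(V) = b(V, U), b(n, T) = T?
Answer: -381823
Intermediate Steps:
p(V) = 6 (p(V) = 9 - 1*3 = 9 - 3 = 6)
d((p(1) - 4)/(1 - 2))*29371 = -13*29371 = -381823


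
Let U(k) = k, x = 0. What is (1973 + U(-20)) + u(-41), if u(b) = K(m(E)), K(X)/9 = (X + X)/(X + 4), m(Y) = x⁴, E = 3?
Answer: 1953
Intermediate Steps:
m(Y) = 0 (m(Y) = 0⁴ = 0)
K(X) = 18*X/(4 + X) (K(X) = 9*((X + X)/(X + 4)) = 9*((2*X)/(4 + X)) = 9*(2*X/(4 + X)) = 18*X/(4 + X))
u(b) = 0 (u(b) = 18*0/(4 + 0) = 18*0/4 = 18*0*(¼) = 0)
(1973 + U(-20)) + u(-41) = (1973 - 20) + 0 = 1953 + 0 = 1953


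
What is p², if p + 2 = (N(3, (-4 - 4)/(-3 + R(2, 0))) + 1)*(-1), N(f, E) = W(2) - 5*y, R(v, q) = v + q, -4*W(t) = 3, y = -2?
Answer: 2401/16 ≈ 150.06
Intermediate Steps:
W(t) = -¾ (W(t) = -¼*3 = -¾)
R(v, q) = q + v
N(f, E) = 37/4 (N(f, E) = -¾ - 5*(-2) = -¾ + 10 = 37/4)
p = -49/4 (p = -2 + (37/4 + 1)*(-1) = -2 + (41/4)*(-1) = -2 - 41/4 = -49/4 ≈ -12.250)
p² = (-49/4)² = 2401/16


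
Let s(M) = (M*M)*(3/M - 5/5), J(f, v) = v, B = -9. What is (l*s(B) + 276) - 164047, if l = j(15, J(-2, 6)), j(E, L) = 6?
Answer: -164419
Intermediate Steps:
s(M) = M²*(-1 + 3/M) (s(M) = M²*(3/M - 5*⅕) = M²*(3/M - 1) = M²*(-1 + 3/M))
l = 6
(l*s(B) + 276) - 164047 = (6*(-9*(3 - 1*(-9))) + 276) - 164047 = (6*(-9*(3 + 9)) + 276) - 164047 = (6*(-9*12) + 276) - 164047 = (6*(-108) + 276) - 164047 = (-648 + 276) - 164047 = -372 - 164047 = -164419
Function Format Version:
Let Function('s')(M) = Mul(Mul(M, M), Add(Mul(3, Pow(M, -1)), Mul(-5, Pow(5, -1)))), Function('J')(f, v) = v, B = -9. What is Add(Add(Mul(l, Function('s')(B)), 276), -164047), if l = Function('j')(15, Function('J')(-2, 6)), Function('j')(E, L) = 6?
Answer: -164419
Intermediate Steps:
Function('s')(M) = Mul(Pow(M, 2), Add(-1, Mul(3, Pow(M, -1)))) (Function('s')(M) = Mul(Pow(M, 2), Add(Mul(3, Pow(M, -1)), Mul(-5, Rational(1, 5)))) = Mul(Pow(M, 2), Add(Mul(3, Pow(M, -1)), -1)) = Mul(Pow(M, 2), Add(-1, Mul(3, Pow(M, -1)))))
l = 6
Add(Add(Mul(l, Function('s')(B)), 276), -164047) = Add(Add(Mul(6, Mul(-9, Add(3, Mul(-1, -9)))), 276), -164047) = Add(Add(Mul(6, Mul(-9, Add(3, 9))), 276), -164047) = Add(Add(Mul(6, Mul(-9, 12)), 276), -164047) = Add(Add(Mul(6, -108), 276), -164047) = Add(Add(-648, 276), -164047) = Add(-372, -164047) = -164419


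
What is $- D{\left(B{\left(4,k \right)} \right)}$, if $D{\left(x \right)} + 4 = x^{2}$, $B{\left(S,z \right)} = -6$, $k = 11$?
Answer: $-32$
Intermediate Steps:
$D{\left(x \right)} = -4 + x^{2}$
$- D{\left(B{\left(4,k \right)} \right)} = - (-4 + \left(-6\right)^{2}) = - (-4 + 36) = \left(-1\right) 32 = -32$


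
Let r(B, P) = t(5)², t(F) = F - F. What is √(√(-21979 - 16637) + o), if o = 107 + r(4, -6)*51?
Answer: √(107 + 2*I*√9654) ≈ 12.86 + 7.6404*I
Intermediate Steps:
t(F) = 0
r(B, P) = 0 (r(B, P) = 0² = 0)
o = 107 (o = 107 + 0*51 = 107 + 0 = 107)
√(√(-21979 - 16637) + o) = √(√(-21979 - 16637) + 107) = √(√(-38616) + 107) = √(2*I*√9654 + 107) = √(107 + 2*I*√9654)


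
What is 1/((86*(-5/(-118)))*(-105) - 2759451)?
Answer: -59/162830184 ≈ -3.6234e-7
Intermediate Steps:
1/((86*(-5/(-118)))*(-105) - 2759451) = 1/((86*(-5*(-1/118)))*(-105) - 2759451) = 1/((86*(5/118))*(-105) - 2759451) = 1/((215/59)*(-105) - 2759451) = 1/(-22575/59 - 2759451) = 1/(-162830184/59) = -59/162830184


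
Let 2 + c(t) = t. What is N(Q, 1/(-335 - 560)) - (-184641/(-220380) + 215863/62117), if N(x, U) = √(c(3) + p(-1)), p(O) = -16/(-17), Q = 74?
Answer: -19680410979/4563114820 + √561/17 ≈ -2.9197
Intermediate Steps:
c(t) = -2 + t
p(O) = 16/17 (p(O) = -16*(-1/17) = 16/17)
N(x, U) = √561/17 (N(x, U) = √((-2 + 3) + 16/17) = √(1 + 16/17) = √(33/17) = √561/17)
N(Q, 1/(-335 - 560)) - (-184641/(-220380) + 215863/62117) = √561/17 - (-184641/(-220380) + 215863/62117) = √561/17 - (-184641*(-1/220380) + 215863*(1/62117)) = √561/17 - (61547/73460 + 215863/62117) = √561/17 - 1*19680410979/4563114820 = √561/17 - 19680410979/4563114820 = -19680410979/4563114820 + √561/17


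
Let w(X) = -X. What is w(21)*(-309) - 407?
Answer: 6082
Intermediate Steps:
w(21)*(-309) - 407 = -1*21*(-309) - 407 = -21*(-309) - 407 = 6489 - 407 = 6082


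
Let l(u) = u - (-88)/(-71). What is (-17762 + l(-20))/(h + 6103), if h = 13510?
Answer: -1262610/1392523 ≈ -0.90671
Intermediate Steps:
l(u) = -88/71 + u (l(u) = u - (-88)*(-1)/71 = u - 1*88/71 = u - 88/71 = -88/71 + u)
(-17762 + l(-20))/(h + 6103) = (-17762 + (-88/71 - 20))/(13510 + 6103) = (-17762 - 1508/71)/19613 = -1262610/71*1/19613 = -1262610/1392523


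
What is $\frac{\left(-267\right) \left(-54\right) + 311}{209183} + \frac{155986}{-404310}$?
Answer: $- \frac{1025943748}{3252876105} \approx -0.3154$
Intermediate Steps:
$\frac{\left(-267\right) \left(-54\right) + 311}{209183} + \frac{155986}{-404310} = \left(14418 + 311\right) \frac{1}{209183} + 155986 \left(- \frac{1}{404310}\right) = 14729 \cdot \frac{1}{209183} - \frac{77993}{202155} = \frac{1133}{16091} - \frac{77993}{202155} = - \frac{1025943748}{3252876105}$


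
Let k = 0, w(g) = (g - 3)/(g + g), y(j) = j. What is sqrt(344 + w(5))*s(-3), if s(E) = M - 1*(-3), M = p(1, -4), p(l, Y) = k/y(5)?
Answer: 3*sqrt(8605)/5 ≈ 55.658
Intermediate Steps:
w(g) = (-3 + g)/(2*g) (w(g) = (-3 + g)/((2*g)) = (-3 + g)*(1/(2*g)) = (-3 + g)/(2*g))
p(l, Y) = 0 (p(l, Y) = 0/5 = 0*(1/5) = 0)
M = 0
s(E) = 3 (s(E) = 0 - 1*(-3) = 0 + 3 = 3)
sqrt(344 + w(5))*s(-3) = sqrt(344 + (1/2)*(-3 + 5)/5)*3 = sqrt(344 + (1/2)*(1/5)*2)*3 = sqrt(344 + 1/5)*3 = sqrt(1721/5)*3 = (sqrt(8605)/5)*3 = 3*sqrt(8605)/5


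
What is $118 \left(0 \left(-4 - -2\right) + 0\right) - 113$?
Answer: $-113$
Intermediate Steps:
$118 \left(0 \left(-4 - -2\right) + 0\right) - 113 = 118 \left(0 \left(-4 + 2\right) + 0\right) - 113 = 118 \left(0 \left(-2\right) + 0\right) - 113 = 118 \left(0 + 0\right) - 113 = 118 \cdot 0 - 113 = 0 - 113 = -113$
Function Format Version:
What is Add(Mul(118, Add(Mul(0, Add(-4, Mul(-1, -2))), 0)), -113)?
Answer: -113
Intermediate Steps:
Add(Mul(118, Add(Mul(0, Add(-4, Mul(-1, -2))), 0)), -113) = Add(Mul(118, Add(Mul(0, Add(-4, 2)), 0)), -113) = Add(Mul(118, Add(Mul(0, -2), 0)), -113) = Add(Mul(118, Add(0, 0)), -113) = Add(Mul(118, 0), -113) = Add(0, -113) = -113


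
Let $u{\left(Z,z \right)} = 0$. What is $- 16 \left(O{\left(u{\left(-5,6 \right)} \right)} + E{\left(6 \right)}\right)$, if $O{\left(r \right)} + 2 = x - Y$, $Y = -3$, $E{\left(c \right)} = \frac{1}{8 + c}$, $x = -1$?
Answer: $- \frac{8}{7} \approx -1.1429$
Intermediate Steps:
$O{\left(r \right)} = 0$ ($O{\left(r \right)} = -2 - -2 = -2 + \left(-1 + 3\right) = -2 + 2 = 0$)
$- 16 \left(O{\left(u{\left(-5,6 \right)} \right)} + E{\left(6 \right)}\right) = - 16 \left(0 + \frac{1}{8 + 6}\right) = - 16 \left(0 + \frac{1}{14}\right) = \left(-16\right) \frac{1}{14} = - \frac{8}{7}$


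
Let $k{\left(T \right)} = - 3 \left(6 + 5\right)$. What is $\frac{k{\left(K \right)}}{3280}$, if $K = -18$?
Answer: $- \frac{33}{3280} \approx -0.010061$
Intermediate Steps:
$k{\left(T \right)} = -33$ ($k{\left(T \right)} = \left(-3\right) 11 = -33$)
$\frac{k{\left(K \right)}}{3280} = - \frac{33}{3280}$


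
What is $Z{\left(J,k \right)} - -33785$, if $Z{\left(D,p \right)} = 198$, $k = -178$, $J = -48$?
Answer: $33983$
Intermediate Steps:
$Z{\left(J,k \right)} - -33785 = 198 - -33785 = 198 + 33785 = 33983$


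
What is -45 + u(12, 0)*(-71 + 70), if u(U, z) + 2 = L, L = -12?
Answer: -31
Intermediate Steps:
u(U, z) = -14 (u(U, z) = -2 - 12 = -14)
-45 + u(12, 0)*(-71 + 70) = -45 - 14*(-71 + 70) = -45 - 14*(-1) = -45 + 14 = -31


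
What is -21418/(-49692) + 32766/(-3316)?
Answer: -97324124/10298667 ≈ -9.4502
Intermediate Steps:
-21418/(-49692) + 32766/(-3316) = -21418*(-1/49692) + 32766*(-1/3316) = 10709/24846 - 16383/1658 = -97324124/10298667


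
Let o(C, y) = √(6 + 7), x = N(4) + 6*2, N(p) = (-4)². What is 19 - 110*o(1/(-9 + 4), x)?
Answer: 19 - 110*√13 ≈ -377.61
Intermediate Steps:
N(p) = 16
x = 28 (x = 16 + 6*2 = 16 + 12 = 28)
o(C, y) = √13
19 - 110*o(1/(-9 + 4), x) = 19 - 110*√13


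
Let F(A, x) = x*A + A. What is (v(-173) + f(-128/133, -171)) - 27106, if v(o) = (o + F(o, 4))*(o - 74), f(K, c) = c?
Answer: 229109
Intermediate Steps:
F(A, x) = A + A*x (F(A, x) = A*x + A = A + A*x)
v(o) = 6*o*(-74 + o) (v(o) = (o + o*(1 + 4))*(o - 74) = (o + o*5)*(-74 + o) = (o + 5*o)*(-74 + o) = (6*o)*(-74 + o) = 6*o*(-74 + o))
(v(-173) + f(-128/133, -171)) - 27106 = (6*(-173)*(-74 - 173) - 171) - 27106 = (6*(-173)*(-247) - 171) - 27106 = (256386 - 171) - 27106 = 256215 - 27106 = 229109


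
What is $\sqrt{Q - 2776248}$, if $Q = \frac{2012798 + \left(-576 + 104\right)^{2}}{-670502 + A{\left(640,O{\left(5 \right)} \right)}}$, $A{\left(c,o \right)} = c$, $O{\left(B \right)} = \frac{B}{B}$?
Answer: $\frac{3 i \sqrt{34604052606170461}}{334931} \approx 1666.2 i$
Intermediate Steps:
$O{\left(B \right)} = 1$
$Q = - \frac{1117791}{334931}$ ($Q = \frac{2012798 + \left(-576 + 104\right)^{2}}{-670502 + 640} = \frac{2012798 + \left(-472\right)^{2}}{-669862} = \left(2012798 + 222784\right) \left(- \frac{1}{669862}\right) = 2235582 \left(- \frac{1}{669862}\right) = - \frac{1117791}{334931} \approx -3.3374$)
$\sqrt{Q - 2776248} = \sqrt{- \frac{1117791}{334931} - 2776248} = \sqrt{- \frac{929852636679}{334931}} = \frac{3 i \sqrt{34604052606170461}}{334931}$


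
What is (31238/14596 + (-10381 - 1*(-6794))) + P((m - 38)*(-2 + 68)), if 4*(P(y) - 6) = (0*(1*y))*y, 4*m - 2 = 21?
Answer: -26118519/7298 ≈ -3578.9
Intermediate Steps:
m = 23/4 (m = 1/2 + (1/4)*21 = 1/2 + 21/4 = 23/4 ≈ 5.7500)
P(y) = 6 (P(y) = 6 + ((0*(1*y))*y)/4 = 6 + ((0*y)*y)/4 = 6 + (0*y)/4 = 6 + (1/4)*0 = 6 + 0 = 6)
(31238/14596 + (-10381 - 1*(-6794))) + P((m - 38)*(-2 + 68)) = (31238/14596 + (-10381 - 1*(-6794))) + 6 = (31238*(1/14596) + (-10381 + 6794)) + 6 = (15619/7298 - 3587) + 6 = -26162307/7298 + 6 = -26118519/7298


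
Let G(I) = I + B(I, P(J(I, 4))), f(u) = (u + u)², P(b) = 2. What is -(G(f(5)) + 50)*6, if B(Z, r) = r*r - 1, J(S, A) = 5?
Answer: -918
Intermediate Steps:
B(Z, r) = -1 + r² (B(Z, r) = r² - 1 = -1 + r²)
f(u) = 4*u² (f(u) = (2*u)² = 4*u²)
G(I) = 3 + I (G(I) = I + (-1 + 2²) = I + (-1 + 4) = I + 3 = 3 + I)
-(G(f(5)) + 50)*6 = -((3 + 4*5²) + 50)*6 = -((3 + 4*25) + 50)*6 = -((3 + 100) + 50)*6 = -(103 + 50)*6 = -153*6 = -1*918 = -918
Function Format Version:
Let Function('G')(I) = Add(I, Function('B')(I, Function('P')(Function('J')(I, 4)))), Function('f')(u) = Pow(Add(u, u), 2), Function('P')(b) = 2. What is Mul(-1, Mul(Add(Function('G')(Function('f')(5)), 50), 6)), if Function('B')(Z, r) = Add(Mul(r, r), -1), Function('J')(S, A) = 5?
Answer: -918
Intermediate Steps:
Function('B')(Z, r) = Add(-1, Pow(r, 2)) (Function('B')(Z, r) = Add(Pow(r, 2), -1) = Add(-1, Pow(r, 2)))
Function('f')(u) = Mul(4, Pow(u, 2)) (Function('f')(u) = Pow(Mul(2, u), 2) = Mul(4, Pow(u, 2)))
Function('G')(I) = Add(3, I) (Function('G')(I) = Add(I, Add(-1, Pow(2, 2))) = Add(I, Add(-1, 4)) = Add(I, 3) = Add(3, I))
Mul(-1, Mul(Add(Function('G')(Function('f')(5)), 50), 6)) = Mul(-1, Mul(Add(Add(3, Mul(4, Pow(5, 2))), 50), 6)) = Mul(-1, Mul(Add(Add(3, Mul(4, 25)), 50), 6)) = Mul(-1, Mul(Add(Add(3, 100), 50), 6)) = Mul(-1, Mul(Add(103, 50), 6)) = Mul(-1, Mul(153, 6)) = Mul(-1, 918) = -918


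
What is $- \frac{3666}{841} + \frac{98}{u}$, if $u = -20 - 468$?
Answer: $- \frac{935713}{205204} \approx -4.5599$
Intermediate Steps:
$u = -488$ ($u = -20 - 468 = -488$)
$- \frac{3666}{841} + \frac{98}{u} = - \frac{3666}{841} + \frac{98}{-488} = \left(-3666\right) \frac{1}{841} + 98 \left(- \frac{1}{488}\right) = - \frac{3666}{841} - \frac{49}{244} = - \frac{935713}{205204}$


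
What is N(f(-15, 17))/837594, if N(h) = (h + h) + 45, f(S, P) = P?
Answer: 79/837594 ≈ 9.4318e-5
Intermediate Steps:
N(h) = 45 + 2*h (N(h) = 2*h + 45 = 45 + 2*h)
N(f(-15, 17))/837594 = (45 + 2*17)/837594 = (45 + 34)*(1/837594) = 79*(1/837594) = 79/837594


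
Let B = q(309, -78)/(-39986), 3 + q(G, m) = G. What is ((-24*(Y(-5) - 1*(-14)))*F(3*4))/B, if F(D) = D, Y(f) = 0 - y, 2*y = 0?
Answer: 8956864/17 ≈ 5.2687e+5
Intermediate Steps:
y = 0 (y = (½)*0 = 0)
Y(f) = 0 (Y(f) = 0 - 1*0 = 0 + 0 = 0)
q(G, m) = -3 + G
B = -153/19993 (B = (-3 + 309)/(-39986) = 306*(-1/39986) = -153/19993 ≈ -0.0076527)
((-24*(Y(-5) - 1*(-14)))*F(3*4))/B = ((-24*(0 - 1*(-14)))*(3*4))/(-153/19993) = (-24*(0 + 14)*12)*(-19993/153) = (-24*14*12)*(-19993/153) = -336*12*(-19993/153) = -4032*(-19993/153) = 8956864/17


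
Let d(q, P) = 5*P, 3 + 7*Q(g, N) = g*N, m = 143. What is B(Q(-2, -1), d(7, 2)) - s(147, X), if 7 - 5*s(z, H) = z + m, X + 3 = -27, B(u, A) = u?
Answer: 1976/35 ≈ 56.457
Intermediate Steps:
Q(g, N) = -3/7 + N*g/7 (Q(g, N) = -3/7 + (g*N)/7 = -3/7 + (N*g)/7 = -3/7 + N*g/7)
X = -30 (X = -3 - 27 = -30)
s(z, H) = -136/5 - z/5 (s(z, H) = 7/5 - (z + 143)/5 = 7/5 - (143 + z)/5 = 7/5 + (-143/5 - z/5) = -136/5 - z/5)
B(Q(-2, -1), d(7, 2)) - s(147, X) = (-3/7 + (⅐)*(-1)*(-2)) - (-136/5 - ⅕*147) = (-3/7 + 2/7) - (-136/5 - 147/5) = -⅐ - 1*(-283/5) = -⅐ + 283/5 = 1976/35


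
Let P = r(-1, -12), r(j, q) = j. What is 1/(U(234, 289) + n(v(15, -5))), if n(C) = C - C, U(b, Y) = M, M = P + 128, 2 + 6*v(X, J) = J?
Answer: 1/127 ≈ 0.0078740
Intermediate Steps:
P = -1
v(X, J) = -⅓ + J/6
M = 127 (M = -1 + 128 = 127)
U(b, Y) = 127
n(C) = 0
1/(U(234, 289) + n(v(15, -5))) = 1/(127 + 0) = 1/127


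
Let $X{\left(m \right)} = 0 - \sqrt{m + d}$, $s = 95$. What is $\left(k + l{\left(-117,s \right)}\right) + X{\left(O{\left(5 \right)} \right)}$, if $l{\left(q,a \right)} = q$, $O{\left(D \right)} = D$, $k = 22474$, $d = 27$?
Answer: $22357 - 4 \sqrt{2} \approx 22351.0$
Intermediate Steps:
$X{\left(m \right)} = - \sqrt{27 + m}$ ($X{\left(m \right)} = 0 - \sqrt{m + 27} = 0 - \sqrt{27 + m} = - \sqrt{27 + m}$)
$\left(k + l{\left(-117,s \right)}\right) + X{\left(O{\left(5 \right)} \right)} = \left(22474 - 117\right) - \sqrt{27 + 5} = 22357 - \sqrt{32} = 22357 - 4 \sqrt{2}$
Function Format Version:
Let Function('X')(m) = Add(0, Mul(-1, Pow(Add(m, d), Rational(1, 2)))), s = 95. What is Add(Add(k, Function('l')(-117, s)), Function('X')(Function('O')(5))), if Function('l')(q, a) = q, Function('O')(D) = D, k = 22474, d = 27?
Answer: Add(22357, Mul(-4, Pow(2, Rational(1, 2)))) ≈ 22351.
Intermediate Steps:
Function('X')(m) = Mul(-1, Pow(Add(27, m), Rational(1, 2))) (Function('X')(m) = Add(0, Mul(-1, Pow(Add(m, 27), Rational(1, 2)))) = Add(0, Mul(-1, Pow(Add(27, m), Rational(1, 2)))) = Mul(-1, Pow(Add(27, m), Rational(1, 2))))
Add(Add(k, Function('l')(-117, s)), Function('X')(Function('O')(5))) = Add(Add(22474, -117), Mul(-1, Pow(Add(27, 5), Rational(1, 2)))) = Add(22357, Mul(-1, Pow(32, Rational(1, 2)))) = Add(22357, Mul(-1, Mul(4, Pow(2, Rational(1, 2))))) = Add(22357, Mul(-4, Pow(2, Rational(1, 2))))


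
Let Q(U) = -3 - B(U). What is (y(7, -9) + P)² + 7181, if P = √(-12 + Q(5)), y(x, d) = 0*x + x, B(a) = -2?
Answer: 7217 + 14*I*√13 ≈ 7217.0 + 50.478*I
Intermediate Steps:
Q(U) = -1 (Q(U) = -3 - 1*(-2) = -3 + 2 = -1)
y(x, d) = x (y(x, d) = 0 + x = x)
P = I*√13 (P = √(-12 - 1) = √(-13) = I*√13 ≈ 3.6056*I)
(y(7, -9) + P)² + 7181 = (7 + I*√13)² + 7181 = 7181 + (7 + I*√13)²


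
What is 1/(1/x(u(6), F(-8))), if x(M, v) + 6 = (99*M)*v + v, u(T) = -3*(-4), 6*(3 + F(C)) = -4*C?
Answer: 8305/3 ≈ 2768.3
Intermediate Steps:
F(C) = -3 - 2*C/3 (F(C) = -3 + (-4*C)/6 = -3 - 2*C/3)
u(T) = 12
x(M, v) = -6 + v + 99*M*v (x(M, v) = -6 + ((99*M)*v + v) = -6 + (99*M*v + v) = -6 + (v + 99*M*v) = -6 + v + 99*M*v)
1/(1/x(u(6), F(-8))) = 1/(1/(-6 + (-3 - ⅔*(-8)) + 99*12*(-3 - ⅔*(-8)))) = 1/(1/(-6 + (-3 + 16/3) + 99*12*(-3 + 16/3))) = 1/(1/(-6 + 7/3 + 99*12*(7/3))) = 1/(1/(-6 + 7/3 + 2772)) = 1/(1/(8305/3)) = 1/(3/8305) = 8305/3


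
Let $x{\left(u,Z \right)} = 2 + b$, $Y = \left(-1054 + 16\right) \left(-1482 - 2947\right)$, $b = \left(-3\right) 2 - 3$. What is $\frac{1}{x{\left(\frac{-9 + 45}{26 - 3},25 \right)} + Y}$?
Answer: $\frac{1}{4597295} \approx 2.1752 \cdot 10^{-7}$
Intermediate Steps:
$b = -9$ ($b = -6 - 3 = -9$)
$Y = 4597302$ ($Y = \left(-1038\right) \left(-4429\right) = 4597302$)
$x{\left(u,Z \right)} = -7$ ($x{\left(u,Z \right)} = 2 - 9 = -7$)
$\frac{1}{x{\left(\frac{-9 + 45}{26 - 3},25 \right)} + Y} = \frac{1}{-7 + 4597302} = \frac{1}{4597295}$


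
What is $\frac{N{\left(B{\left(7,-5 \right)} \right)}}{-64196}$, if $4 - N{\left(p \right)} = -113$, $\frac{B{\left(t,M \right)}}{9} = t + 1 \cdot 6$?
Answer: $- \frac{117}{64196} \approx -0.0018225$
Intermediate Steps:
$B{\left(t,M \right)} = 54 + 9 t$ ($B{\left(t,M \right)} = 9 \left(t + 1 \cdot 6\right) = 9 \left(t + 6\right) = 9 \left(6 + t\right) = 54 + 9 t$)
$N{\left(p \right)} = 117$ ($N{\left(p \right)} = 4 - -113 = 4 + 113 = 117$)
$\frac{N{\left(B{\left(7,-5 \right)} \right)}}{-64196} = \frac{117}{-64196} = 117 \left(- \frac{1}{64196}\right) = - \frac{117}{64196}$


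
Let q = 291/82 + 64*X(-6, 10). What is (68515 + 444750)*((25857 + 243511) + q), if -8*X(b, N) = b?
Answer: 11339257225795/82 ≈ 1.3828e+11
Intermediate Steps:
X(b, N) = -b/8
q = 4227/82 (q = 291/82 + 64*(-1/8*(-6)) = 291*(1/82) + 64*(3/4) = 291/82 + 48 = 4227/82 ≈ 51.549)
(68515 + 444750)*((25857 + 243511) + q) = (68515 + 444750)*((25857 + 243511) + 4227/82) = 513265*(269368 + 4227/82) = 513265*(22092403/82) = 11339257225795/82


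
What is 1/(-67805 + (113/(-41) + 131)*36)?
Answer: -41/2590717 ≈ -1.5826e-5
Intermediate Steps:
1/(-67805 + (113/(-41) + 131)*36) = 1/(-67805 + (113*(-1/41) + 131)*36) = 1/(-67805 + (-113/41 + 131)*36) = 1/(-67805 + (5258/41)*36) = 1/(-67805 + 189288/41) = 1/(-2590717/41) = -41/2590717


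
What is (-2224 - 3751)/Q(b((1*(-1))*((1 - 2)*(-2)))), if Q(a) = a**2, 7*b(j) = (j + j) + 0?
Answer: -292775/16 ≈ -18298.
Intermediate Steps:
b(j) = 2*j/7 (b(j) = ((j + j) + 0)/7 = (2*j + 0)/7 = (2*j)/7 = 2*j/7)
(-2224 - 3751)/Q(b((1*(-1))*((1 - 2)*(-2)))) = (-2224 - 3751)/((2*((1*(-1))*((1 - 2)*(-2)))/7)**2) = -5975/((2*(-(-1)*(-2))/7)**2) = -5975/((2*(-1*2)/7)**2) = -5975/(((2/7)*(-2))**2) = -5975/((-4/7)**2) = -5975/16/49 = -5975*49/16 = -292775/16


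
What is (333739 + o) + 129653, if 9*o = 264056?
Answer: 4434584/9 ≈ 4.9273e+5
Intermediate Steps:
o = 264056/9 (o = (⅑)*264056 = 264056/9 ≈ 29340.)
(333739 + o) + 129653 = (333739 + 264056/9) + 129653 = 3267707/9 + 129653 = 4434584/9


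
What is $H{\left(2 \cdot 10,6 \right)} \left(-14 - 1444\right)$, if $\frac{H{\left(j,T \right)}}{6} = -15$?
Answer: $131220$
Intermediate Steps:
$H{\left(j,T \right)} = -90$ ($H{\left(j,T \right)} = 6 \left(-15\right) = -90$)
$H{\left(2 \cdot 10,6 \right)} \left(-14 - 1444\right) = - 90 \left(-14 - 1444\right) = \left(-90\right) \left(-1458\right) = 131220$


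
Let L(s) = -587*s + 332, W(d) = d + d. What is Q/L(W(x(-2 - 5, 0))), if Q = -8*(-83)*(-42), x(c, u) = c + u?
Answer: -4648/1425 ≈ -3.2618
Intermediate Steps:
W(d) = 2*d
L(s) = 332 - 587*s
Q = -27888 (Q = 664*(-42) = -27888)
Q/L(W(x(-2 - 5, 0))) = -27888/(332 - 1174*((-2 - 5) + 0)) = -27888/(332 - 1174*(-7 + 0)) = -27888/(332 - 1174*(-7)) = -27888/(332 - 587*(-14)) = -27888/(332 + 8218) = -27888/8550 = -27888*1/8550 = -4648/1425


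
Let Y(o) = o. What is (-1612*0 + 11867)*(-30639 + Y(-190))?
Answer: -365847743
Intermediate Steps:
(-1612*0 + 11867)*(-30639 + Y(-190)) = (-1612*0 + 11867)*(-30639 - 190) = (0 + 11867)*(-30829) = 11867*(-30829) = -365847743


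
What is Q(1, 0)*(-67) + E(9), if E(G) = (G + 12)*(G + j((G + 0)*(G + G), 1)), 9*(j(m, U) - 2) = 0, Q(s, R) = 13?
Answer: -640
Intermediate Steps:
j(m, U) = 2 (j(m, U) = 2 + (⅑)*0 = 2 + 0 = 2)
E(G) = (2 + G)*(12 + G) (E(G) = (G + 12)*(G + 2) = (12 + G)*(2 + G) = (2 + G)*(12 + G))
Q(1, 0)*(-67) + E(9) = 13*(-67) + (24 + 9² + 14*9) = -871 + (24 + 81 + 126) = -871 + 231 = -640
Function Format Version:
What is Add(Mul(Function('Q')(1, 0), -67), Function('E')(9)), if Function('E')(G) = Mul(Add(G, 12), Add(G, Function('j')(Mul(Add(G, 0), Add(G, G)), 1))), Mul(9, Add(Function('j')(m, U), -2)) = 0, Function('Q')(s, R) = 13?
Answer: -640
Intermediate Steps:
Function('j')(m, U) = 2 (Function('j')(m, U) = Add(2, Mul(Rational(1, 9), 0)) = Add(2, 0) = 2)
Function('E')(G) = Mul(Add(2, G), Add(12, G)) (Function('E')(G) = Mul(Add(G, 12), Add(G, 2)) = Mul(Add(12, G), Add(2, G)) = Mul(Add(2, G), Add(12, G)))
Add(Mul(Function('Q')(1, 0), -67), Function('E')(9)) = Add(Mul(13, -67), Add(24, Pow(9, 2), Mul(14, 9))) = Add(-871, Add(24, 81, 126)) = Add(-871, 231) = -640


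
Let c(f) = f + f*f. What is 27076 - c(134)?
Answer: 8986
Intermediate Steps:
c(f) = f + f²
27076 - c(134) = 27076 - 134*(1 + 134) = 27076 - 134*135 = 27076 - 1*18090 = 27076 - 18090 = 8986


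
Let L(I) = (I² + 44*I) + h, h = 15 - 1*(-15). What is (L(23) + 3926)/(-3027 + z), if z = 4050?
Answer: 5497/1023 ≈ 5.3734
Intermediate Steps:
h = 30 (h = 15 + 15 = 30)
L(I) = 30 + I² + 44*I (L(I) = (I² + 44*I) + 30 = 30 + I² + 44*I)
(L(23) + 3926)/(-3027 + z) = ((30 + 23² + 44*23) + 3926)/(-3027 + 4050) = ((30 + 529 + 1012) + 3926)/1023 = (1571 + 3926)*(1/1023) = 5497*(1/1023) = 5497/1023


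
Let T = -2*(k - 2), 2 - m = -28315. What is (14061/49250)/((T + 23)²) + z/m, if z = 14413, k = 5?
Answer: 205541997587/403042940250 ≈ 0.50998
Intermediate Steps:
m = 28317 (m = 2 - 1*(-28315) = 2 + 28315 = 28317)
T = -6 (T = -2*(5 - 2) = -2*3 = -6)
(14061/49250)/((T + 23)²) + z/m = (14061/49250)/((-6 + 23)²) + 14413/28317 = (14061*(1/49250))/(17²) + 14413*(1/28317) = (14061/49250)/289 + 14413/28317 = (14061/49250)*(1/289) + 14413/28317 = 14061/14233250 + 14413/28317 = 205541997587/403042940250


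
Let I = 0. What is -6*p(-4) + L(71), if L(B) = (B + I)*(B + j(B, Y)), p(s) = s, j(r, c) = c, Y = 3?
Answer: 5278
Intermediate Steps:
L(B) = B*(3 + B) (L(B) = (B + 0)*(B + 3) = B*(3 + B))
-6*p(-4) + L(71) = -6*(-4) + 71*(3 + 71) = 24 + 71*74 = 24 + 5254 = 5278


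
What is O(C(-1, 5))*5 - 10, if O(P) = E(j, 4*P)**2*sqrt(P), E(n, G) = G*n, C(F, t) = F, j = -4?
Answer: -10 + 1280*I ≈ -10.0 + 1280.0*I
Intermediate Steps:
O(P) = 256*P**(5/2) (O(P) = ((4*P)*(-4))**2*sqrt(P) = (-16*P)**2*sqrt(P) = (256*P**2)*sqrt(P) = 256*P**(5/2))
O(C(-1, 5))*5 - 10 = (256*(-1)**(5/2))*5 - 10 = (256*I)*5 - 10 = 1280*I - 10 = -10 + 1280*I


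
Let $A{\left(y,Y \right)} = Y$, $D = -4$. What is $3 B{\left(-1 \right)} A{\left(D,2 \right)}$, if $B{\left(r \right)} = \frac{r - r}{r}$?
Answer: $0$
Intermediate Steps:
$B{\left(r \right)} = 0$ ($B{\left(r \right)} = \frac{0}{r} = 0$)
$3 B{\left(-1 \right)} A{\left(D,2 \right)} = 3 \cdot 0 \cdot 2 = 0 \cdot 2 = 0$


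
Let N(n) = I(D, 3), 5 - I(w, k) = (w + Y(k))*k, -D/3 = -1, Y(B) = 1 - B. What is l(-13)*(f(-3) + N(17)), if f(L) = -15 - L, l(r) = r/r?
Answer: -10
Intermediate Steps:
D = 3 (D = -3*(-1) = 3)
l(r) = 1
I(w, k) = 5 - k*(1 + w - k) (I(w, k) = 5 - (w + (1 - k))*k = 5 - (1 + w - k)*k = 5 - k*(1 + w - k))
N(n) = 2 (N(n) = 5 + 3*(-1 + 3) - 1*3*3 = 5 + 3*2 - 9 = 5 + 6 - 9 = 2)
l(-13)*(f(-3) + N(17)) = 1*((-15 - 1*(-3)) + 2) = 1*((-15 + 3) + 2) = 1*(-12 + 2) = 1*(-10) = -10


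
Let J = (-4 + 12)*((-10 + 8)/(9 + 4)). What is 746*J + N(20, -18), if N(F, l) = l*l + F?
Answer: -7464/13 ≈ -574.15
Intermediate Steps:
N(F, l) = F + l**2 (N(F, l) = l**2 + F = F + l**2)
J = -16/13 (J = 8*(-2/13) = -16/13 ≈ -1.2308)
746*J + N(20, -18) = 746*(-16/13) + (20 + (-18)**2) = -11936/13 + (20 + 324) = -11936/13 + 344 = -7464/13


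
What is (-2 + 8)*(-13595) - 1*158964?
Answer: -240534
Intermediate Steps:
(-2 + 8)*(-13595) - 1*158964 = 6*(-13595) - 158964 = -81570 - 158964 = -240534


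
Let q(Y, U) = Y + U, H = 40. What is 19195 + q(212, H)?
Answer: 19447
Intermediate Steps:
q(Y, U) = U + Y
19195 + q(212, H) = 19195 + (40 + 212) = 19195 + 252 = 19447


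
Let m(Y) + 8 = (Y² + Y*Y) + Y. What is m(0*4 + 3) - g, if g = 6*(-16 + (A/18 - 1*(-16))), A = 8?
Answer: 31/3 ≈ 10.333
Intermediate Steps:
m(Y) = -8 + Y + 2*Y² (m(Y) = -8 + ((Y² + Y*Y) + Y) = -8 + ((Y² + Y²) + Y) = -8 + (2*Y² + Y) = -8 + (Y + 2*Y²) = -8 + Y + 2*Y²)
g = 8/3 (g = 6*(-16 + (8/18 - 1*(-16))) = 6*(-16 + (8*(1/18) + 16)) = 6*(-16 + (4/9 + 16)) = 6*(-16 + 148/9) = 6*(4/9) = 8/3 ≈ 2.6667)
m(0*4 + 3) - g = (-8 + (0*4 + 3) + 2*(0*4 + 3)²) - 1*8/3 = (-8 + (0 + 3) + 2*(0 + 3)²) - 8/3 = (-8 + 3 + 2*3²) - 8/3 = (-8 + 3 + 2*9) - 8/3 = (-8 + 3 + 18) - 8/3 = 13 - 8/3 = 31/3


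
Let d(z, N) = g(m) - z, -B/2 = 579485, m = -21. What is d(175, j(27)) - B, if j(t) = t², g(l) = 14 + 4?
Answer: 1158813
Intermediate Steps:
g(l) = 18
B = -1158970 (B = -2*579485 = -1158970)
d(z, N) = 18 - z
d(175, j(27)) - B = (18 - 1*175) - 1*(-1158970) = (18 - 175) + 1158970 = -157 + 1158970 = 1158813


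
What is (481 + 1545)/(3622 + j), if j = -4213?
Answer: -2026/591 ≈ -3.4281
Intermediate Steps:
(481 + 1545)/(3622 + j) = (481 + 1545)/(3622 - 4213) = 2026/(-591) = 2026*(-1/591) = -2026/591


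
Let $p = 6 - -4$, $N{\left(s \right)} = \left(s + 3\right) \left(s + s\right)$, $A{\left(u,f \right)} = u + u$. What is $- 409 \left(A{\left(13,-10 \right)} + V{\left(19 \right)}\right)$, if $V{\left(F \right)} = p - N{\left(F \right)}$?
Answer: $327200$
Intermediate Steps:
$A{\left(u,f \right)} = 2 u$
$N{\left(s \right)} = 2 s \left(3 + s\right)$ ($N{\left(s \right)} = \left(3 + s\right) 2 s = 2 s \left(3 + s\right)$)
$p = 10$ ($p = 6 + 4 = 10$)
$V{\left(F \right)} = 10 - 2 F \left(3 + F\right)$
$- 409 \left(A{\left(13,-10 \right)} + V{\left(19 \right)}\right) = - 409 \left(2 \cdot 13 + \left(10 - 38 \left(3 + 19\right)\right)\right) = - 409 \left(26 + \left(10 - 38 \cdot 22\right)\right) = - 409 \left(26 + \left(10 - 836\right)\right) = - 409 \left(26 - 826\right) = \left(-409\right) \left(-800\right) = 327200$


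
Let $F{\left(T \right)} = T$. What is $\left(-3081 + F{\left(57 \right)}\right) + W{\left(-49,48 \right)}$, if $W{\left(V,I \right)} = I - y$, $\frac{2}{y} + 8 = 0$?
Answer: $- \frac{11903}{4} \approx -2975.8$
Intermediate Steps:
$y = - \frac{1}{4}$ ($y = \frac{2}{-8 + 0} = \frac{2}{-8} = 2 \left(- \frac{1}{8}\right) = - \frac{1}{4} \approx -0.25$)
$W{\left(V,I \right)} = \frac{1}{4} + I$ ($W{\left(V,I \right)} = I - - \frac{1}{4} = I + \frac{1}{4} = \frac{1}{4} + I$)
$\left(-3081 + F{\left(57 \right)}\right) + W{\left(-49,48 \right)} = \left(-3081 + 57\right) + \left(\frac{1}{4} + 48\right) = -3024 + \frac{193}{4} = - \frac{11903}{4}$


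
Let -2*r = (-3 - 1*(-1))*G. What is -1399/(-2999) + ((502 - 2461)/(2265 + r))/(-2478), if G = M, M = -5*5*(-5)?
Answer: 2763780207/5920445860 ≈ 0.46682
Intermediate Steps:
M = 125 (M = -25*(-5) = 125)
G = 125
r = 125 (r = -(-3 - 1*(-1))*125/2 = -(-3 + 1)*125/2 = -(-1)*125 = -½*(-250) = 125)
-1399/(-2999) + ((502 - 2461)/(2265 + r))/(-2478) = -1399/(-2999) + ((502 - 2461)/(2265 + 125))/(-2478) = -1399*(-1/2999) - 1959/2390*(-1/2478) = 1399/2999 - 1959*1/2390*(-1/2478) = 1399/2999 - 1959/2390*(-1/2478) = 1399/2999 + 653/1974140 = 2763780207/5920445860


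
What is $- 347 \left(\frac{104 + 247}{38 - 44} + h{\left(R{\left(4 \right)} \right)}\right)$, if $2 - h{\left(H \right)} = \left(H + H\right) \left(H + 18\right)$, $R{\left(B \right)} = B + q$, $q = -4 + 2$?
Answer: $\frac{94731}{2} \approx 47366.0$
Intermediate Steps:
$q = -2$
$R{\left(B \right)} = -2 + B$ ($R{\left(B \right)} = B - 2 = -2 + B$)
$h{\left(H \right)} = 2 - 2 H \left(18 + H\right)$ ($h{\left(H \right)} = 2 - \left(H + H\right) \left(H + 18\right) = 2 - 2 H \left(18 + H\right)$)
$- 347 \left(\frac{104 + 247}{38 - 44} + h{\left(R{\left(4 \right)} \right)}\right) = - 347 \left(\frac{104 + 247}{38 - 44} - \left(-2 + 2 \left(-2 + 4\right)^{2} + 36 \left(-2 + 4\right)\right)\right) = - 347 \left(\frac{351}{-6} - \left(70 + 8\right)\right) = - 347 \left(351 \left(- \frac{1}{6}\right) - 78\right) = - 347 \left(- \frac{117}{2} - 78\right) = \left(-347\right) \left(- \frac{273}{2}\right) = \frac{94731}{2}$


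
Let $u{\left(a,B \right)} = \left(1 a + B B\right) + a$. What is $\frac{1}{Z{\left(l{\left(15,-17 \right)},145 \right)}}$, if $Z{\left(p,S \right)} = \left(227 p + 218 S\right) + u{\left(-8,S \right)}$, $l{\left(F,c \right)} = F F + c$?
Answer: $\frac{1}{99835} \approx 1.0017 \cdot 10^{-5}$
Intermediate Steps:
$l{\left(F,c \right)} = c + F^{2}$ ($l{\left(F,c \right)} = F^{2} + c = c + F^{2}$)
$u{\left(a,B \right)} = B^{2} + 2 a$ ($u{\left(a,B \right)} = \left(a + B^{2}\right) + a = B^{2} + 2 a$)
$Z{\left(p,S \right)} = -16 + S^{2} + 218 S + 227 p$ ($Z{\left(p,S \right)} = \left(227 p + 218 S\right) + \left(S^{2} + 2 \left(-8\right)\right) = \left(218 S + 227 p\right) + \left(S^{2} - 16\right) = \left(218 S + 227 p\right) + \left(-16 + S^{2}\right) = -16 + S^{2} + 218 S + 227 p$)
$\frac{1}{Z{\left(l{\left(15,-17 \right)},145 \right)}} = \frac{1}{-16 + 145^{2} + 218 \cdot 145 + 227 \left(-17 + 15^{2}\right)} = \frac{1}{-16 + 21025 + 31610 + 227 \left(-17 + 225\right)} = \frac{1}{-16 + 21025 + 31610 + 227 \cdot 208} = \frac{1}{-16 + 21025 + 31610 + 47216} = \frac{1}{99835}$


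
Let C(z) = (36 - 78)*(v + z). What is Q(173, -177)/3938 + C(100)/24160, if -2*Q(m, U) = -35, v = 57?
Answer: -6386093/23785520 ≈ -0.26849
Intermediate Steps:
Q(m, U) = 35/2 (Q(m, U) = -1/2*(-35) = 35/2)
C(z) = -2394 - 42*z (C(z) = (36 - 78)*(57 + z) = -42*(57 + z) = -2394 - 42*z)
Q(173, -177)/3938 + C(100)/24160 = (35/2)/3938 + (-2394 - 42*100)/24160 = (35/2)*(1/3938) + (-2394 - 4200)*(1/24160) = 35/7876 - 6594*1/24160 = 35/7876 - 3297/12080 = -6386093/23785520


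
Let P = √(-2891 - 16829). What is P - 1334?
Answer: -1334 + 2*I*√4930 ≈ -1334.0 + 140.43*I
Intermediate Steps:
P = 2*I*√4930 (P = √(-19720) = 2*I*√4930 ≈ 140.43*I)
P - 1334 = 2*I*√4930 - 1334 = -1334 + 2*I*√4930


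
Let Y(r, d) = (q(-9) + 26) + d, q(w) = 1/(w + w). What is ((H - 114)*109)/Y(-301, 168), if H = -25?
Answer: -272718/3491 ≈ -78.120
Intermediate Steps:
q(w) = 1/(2*w)
Y(r, d) = 467/18 + d (Y(r, d) = ((½)/(-9) + 26) + d = ((½)*(-⅑) + 26) + d = (-1/18 + 26) + d = 467/18 + d)
((H - 114)*109)/Y(-301, 168) = ((-25 - 114)*109)/(467/18 + 168) = (-139*109)/(3491/18) = -15151*18/3491 = -272718/3491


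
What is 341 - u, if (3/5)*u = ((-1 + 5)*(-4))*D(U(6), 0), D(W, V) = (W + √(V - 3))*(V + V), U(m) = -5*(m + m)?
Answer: 341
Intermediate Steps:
U(m) = -10*m
D(W, V) = 2*V*(W + √(-3 + V)) (D(W, V) = (W + √(-3 + V))*(2*V) = 2*V*(W + √(-3 + V)))
u = 0 (u = 5*(((-1 + 5)*(-4))*(2*0*(-10*6 + √(-3 + 0))))/3 = 5*((4*(-4))*(2*0*(-60 + √(-3))))/3 = 5*(-32*0*(-60 + I*√3))/3 = 5*(-16*0)/3 = (5/3)*0 = 0)
341 - u = 341 - 1*0 = 341 + 0 = 341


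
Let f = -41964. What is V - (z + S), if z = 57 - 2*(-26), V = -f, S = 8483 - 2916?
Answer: 36288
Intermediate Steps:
S = 5567
V = 41964 (V = -1*(-41964) = 41964)
z = 109 (z = 57 + 52 = 109)
V - (z + S) = 41964 - (109 + 5567) = 41964 - 1*5676 = 41964 - 5676 = 36288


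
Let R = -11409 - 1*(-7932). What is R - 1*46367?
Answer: -49844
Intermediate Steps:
R = -3477 (R = -11409 + 7932 = -3477)
R - 1*46367 = -3477 - 1*46367 = -3477 - 46367 = -49844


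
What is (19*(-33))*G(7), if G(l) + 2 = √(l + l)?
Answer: 1254 - 627*√14 ≈ -1092.0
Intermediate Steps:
G(l) = -2 + √2*√l (G(l) = -2 + √(l + l) = -2 + √(2*l) = -2 + √2*√l)
(19*(-33))*G(7) = (19*(-33))*(-2 + √2*√7) = -627*(-2 + √14) = 1254 - 627*√14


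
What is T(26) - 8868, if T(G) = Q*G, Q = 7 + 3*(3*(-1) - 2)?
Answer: -9076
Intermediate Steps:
Q = -8 (Q = 7 + 3*(-3 - 2) = 7 + 3*(-5) = 7 - 15 = -8)
T(G) = -8*G
T(26) - 8868 = -8*26 - 8868 = -208 - 8868 = -9076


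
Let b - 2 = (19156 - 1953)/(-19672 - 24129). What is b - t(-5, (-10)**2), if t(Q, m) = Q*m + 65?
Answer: 19123834/43801 ≈ 436.61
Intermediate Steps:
t(Q, m) = 65 + Q*m
b = 70399/43801 (b = 2 + (19156 - 1953)/(-19672 - 24129) = 2 + 17203/(-43801) = 2 + 17203*(-1/43801) = 2 - 17203/43801 = 70399/43801 ≈ 1.6072)
b - t(-5, (-10)**2) = 70399/43801 - (65 - 5*(-10)**2) = 70399/43801 - (65 - 5*100) = 70399/43801 - (65 - 500) = 70399/43801 - 1*(-435) = 70399/43801 + 435 = 19123834/43801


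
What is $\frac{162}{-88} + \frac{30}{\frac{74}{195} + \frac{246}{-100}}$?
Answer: $- \frac{2902617}{178508} \approx -16.26$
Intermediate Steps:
$\frac{162}{-88} + \frac{30}{\frac{74}{195} + \frac{246}{-100}} = 162 \left(- \frac{1}{88}\right) + \frac{30}{74 \cdot \frac{1}{195} + 246 \left(- \frac{1}{100}\right)} = - \frac{81}{44} + \frac{30}{\frac{74}{195} - \frac{123}{50}} = - \frac{81}{44} + \frac{30}{- \frac{4057}{1950}} = - \frac{81}{44} + 30 \left(- \frac{1950}{4057}\right) = - \frac{81}{44} - \frac{58500}{4057} = - \frac{2902617}{178508}$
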